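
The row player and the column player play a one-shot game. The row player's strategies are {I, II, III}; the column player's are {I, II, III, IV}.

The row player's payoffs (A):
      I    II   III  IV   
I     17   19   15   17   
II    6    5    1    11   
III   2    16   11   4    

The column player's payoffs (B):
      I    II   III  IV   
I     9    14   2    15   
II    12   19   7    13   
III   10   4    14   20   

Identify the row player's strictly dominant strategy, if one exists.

I

A strategy is strictly dominant if it gives the row player a strictly higher payoff than every other strategy, against every choice by the opponent.
I strictly dominates: vs I: 17 > each of {6, 2}; vs II: 19 > each of {5, 16}; vs III: 15 > each of {1, 11}; vs IV: 17 > each of {11, 4}.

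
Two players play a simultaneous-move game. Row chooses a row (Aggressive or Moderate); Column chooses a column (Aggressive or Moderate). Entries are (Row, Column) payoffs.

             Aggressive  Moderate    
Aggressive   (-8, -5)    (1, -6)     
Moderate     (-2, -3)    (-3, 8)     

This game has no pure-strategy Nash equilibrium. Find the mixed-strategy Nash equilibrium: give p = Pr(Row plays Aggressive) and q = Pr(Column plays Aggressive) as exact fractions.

p = 11/12, q = 2/5

Each player's mixing probability is pinned down by making the *other* player indifferent.
Column indifferent between Aggressive and Moderate: p·(-5) + (1−p)·(-3) = p·(-6) + (1−p)·8 ⟹ (-3) + (-2)p = 8 + (-14)p ⟹ p = 11/12.
Row indifferent between Aggressive and Moderate: q·(-8) + (1−q)·1 = q·(-2) + (1−q)·(-3) ⟹ 1 + (-9)q = (-3) + 1q ⟹ q = 2/5.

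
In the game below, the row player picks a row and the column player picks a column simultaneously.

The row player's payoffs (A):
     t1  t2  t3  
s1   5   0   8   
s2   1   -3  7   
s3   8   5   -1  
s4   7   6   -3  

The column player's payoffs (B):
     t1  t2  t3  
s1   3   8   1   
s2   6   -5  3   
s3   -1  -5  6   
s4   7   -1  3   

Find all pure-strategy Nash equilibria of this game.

Find each player's best response to every opponent strategy; NE are the intersections.
The row player's best responses — vs t1: s3 (payoff 8); vs t2: s4 (payoff 6); vs t3: s1 (payoff 8).
The column player's best responses — vs s1: t2 (payoff 8); vs s2: t1 (payoff 6); vs s3: t3 (payoff 6); vs s4: t1 (payoff 7).
No cell has both players best-responding. For instance, the row player's best reply to t3 is s1, but against s1 the column player prefers t2 over t3.

There is no pure-strategy Nash equilibrium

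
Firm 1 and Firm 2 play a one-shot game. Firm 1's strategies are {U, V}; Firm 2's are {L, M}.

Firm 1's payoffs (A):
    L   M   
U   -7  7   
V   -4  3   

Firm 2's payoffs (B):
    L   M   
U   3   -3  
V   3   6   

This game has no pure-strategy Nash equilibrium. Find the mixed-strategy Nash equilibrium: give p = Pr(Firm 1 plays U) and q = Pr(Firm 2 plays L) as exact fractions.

p = 1/3, q = 4/7

Each player's mixing probability is pinned down by making the *other* player indifferent.
Firm 2 indifferent between L and M: p·3 + (1−p)·3 = p·(-3) + (1−p)·6 ⟹ 3 + 0p = 6 + (-9)p ⟹ p = 1/3.
Firm 1 indifferent between U and V: q·(-7) + (1−q)·7 = q·(-4) + (1−q)·3 ⟹ 7 + (-14)q = 3 + (-7)q ⟹ q = 4/7.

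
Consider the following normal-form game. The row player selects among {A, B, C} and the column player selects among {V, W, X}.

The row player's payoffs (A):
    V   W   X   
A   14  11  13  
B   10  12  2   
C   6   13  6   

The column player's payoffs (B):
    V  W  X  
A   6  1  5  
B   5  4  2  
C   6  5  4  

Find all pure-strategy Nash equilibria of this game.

Find each player's best response to every opponent strategy; NE are the intersections.
The row player's best responses — vs V: A (payoff 14); vs W: C (payoff 13); vs X: A (payoff 13).
The column player's best responses — vs A: V (payoff 6); vs B: V (payoff 5); vs C: V (payoff 6).
The only mutual best response is (A, V); neither player gains by switching there.

(A, V)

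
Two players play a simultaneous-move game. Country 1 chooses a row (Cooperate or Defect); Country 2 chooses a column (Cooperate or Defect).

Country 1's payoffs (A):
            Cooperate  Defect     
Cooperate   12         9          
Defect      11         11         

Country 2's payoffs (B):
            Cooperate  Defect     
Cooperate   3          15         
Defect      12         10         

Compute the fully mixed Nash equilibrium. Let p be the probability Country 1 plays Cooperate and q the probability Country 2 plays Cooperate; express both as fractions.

Each player's mixing probability is pinned down by making the *other* player indifferent.
Country 2 indifferent between Cooperate and Defect: p·3 + (1−p)·12 = p·15 + (1−p)·10 ⟹ 12 + (-9)p = 10 + 5p ⟹ p = 1/7.
Country 1 indifferent between Cooperate and Defect: q·12 + (1−q)·9 = q·11 + (1−q)·11 ⟹ 9 + 3q = 11 + 0q ⟹ q = 2/3.

p = 1/7, q = 2/3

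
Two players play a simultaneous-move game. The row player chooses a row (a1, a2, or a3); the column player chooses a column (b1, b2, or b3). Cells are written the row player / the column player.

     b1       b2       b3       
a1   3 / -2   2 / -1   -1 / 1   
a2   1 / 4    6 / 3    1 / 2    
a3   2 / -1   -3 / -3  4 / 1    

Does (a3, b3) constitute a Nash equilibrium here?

Holding the column player at b3: the row player gets 4 from a3, versus -1 from a1, 1 from a2. No profitable deviation for the row player.
Holding the row player at a3: the column player gets 1 from b3, versus -1 from b1, -3 from b2. No profitable deviation for the column player either.

Yes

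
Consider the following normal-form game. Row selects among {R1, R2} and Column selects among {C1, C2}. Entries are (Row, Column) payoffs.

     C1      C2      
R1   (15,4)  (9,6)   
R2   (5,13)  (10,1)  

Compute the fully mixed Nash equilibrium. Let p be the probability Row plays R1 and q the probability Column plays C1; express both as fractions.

p = 6/7, q = 1/11

Each player's mixing probability is pinned down by making the *other* player indifferent.
Column indifferent between C1 and C2: p·4 + (1−p)·13 = p·6 + (1−p)·1 ⟹ 13 + (-9)p = 1 + 5p ⟹ p = 6/7.
Row indifferent between R1 and R2: q·15 + (1−q)·9 = q·5 + (1−q)·10 ⟹ 9 + 6q = 10 + (-5)q ⟹ q = 1/11.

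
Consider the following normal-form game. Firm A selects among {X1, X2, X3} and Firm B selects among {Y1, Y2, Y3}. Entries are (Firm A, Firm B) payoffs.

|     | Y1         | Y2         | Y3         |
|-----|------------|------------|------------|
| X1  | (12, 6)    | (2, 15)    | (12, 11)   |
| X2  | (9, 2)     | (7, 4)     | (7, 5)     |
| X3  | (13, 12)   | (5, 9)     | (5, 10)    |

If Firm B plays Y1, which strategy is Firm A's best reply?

With Firm B fixed at Y1, Firm A's payoffs are: X1 → 12, X2 → 9, X3 → 13.
The maximum is 13, achieved by X3.

X3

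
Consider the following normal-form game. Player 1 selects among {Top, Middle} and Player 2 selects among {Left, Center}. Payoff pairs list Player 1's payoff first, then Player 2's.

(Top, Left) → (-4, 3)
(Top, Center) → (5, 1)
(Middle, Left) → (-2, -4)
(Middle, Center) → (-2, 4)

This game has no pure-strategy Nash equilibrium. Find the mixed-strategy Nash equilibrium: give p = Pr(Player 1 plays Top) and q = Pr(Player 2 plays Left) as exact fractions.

p = 4/5, q = 7/9

In a mixed NE each player is indifferent between their pure strategies, so the opponent's mix sets the indifference.
Player 2 indifferent between Left and Center: p·3 + (1−p)·(-4) = p·1 + (1−p)·4 ⟹ (-4) + 7p = 4 + (-3)p ⟹ p = 4/5.
Player 1 indifferent between Top and Middle: q·(-4) + (1−q)·5 = q·(-2) + (1−q)·(-2) ⟹ 5 + (-9)q = (-2) + 0q ⟹ q = 7/9.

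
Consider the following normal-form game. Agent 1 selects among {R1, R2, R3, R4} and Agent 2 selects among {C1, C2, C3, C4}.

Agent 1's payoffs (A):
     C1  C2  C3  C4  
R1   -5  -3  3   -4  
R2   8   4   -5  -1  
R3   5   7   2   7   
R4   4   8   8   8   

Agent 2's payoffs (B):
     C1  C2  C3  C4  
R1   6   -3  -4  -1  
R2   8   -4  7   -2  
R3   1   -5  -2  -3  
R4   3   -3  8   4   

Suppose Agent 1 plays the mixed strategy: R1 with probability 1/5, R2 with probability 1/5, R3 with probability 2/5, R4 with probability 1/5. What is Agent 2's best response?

C1

Agent 2's best reply maximizes expected payoff against the mix.
C1: (1/5)·6 + (1/5)·8 + (2/5)·1 + (1/5)·3 = 19/5
C2: (1/5)·(-3) + (1/5)·(-4) + (2/5)·(-5) + (1/5)·(-3) = -4
C3: (1/5)·(-4) + (1/5)·7 + (2/5)·(-2) + (1/5)·8 = 7/5
C4: (1/5)·(-1) + (1/5)·(-2) + (2/5)·(-3) + (1/5)·4 = -1
Highest expected payoff is 19/5, from C1.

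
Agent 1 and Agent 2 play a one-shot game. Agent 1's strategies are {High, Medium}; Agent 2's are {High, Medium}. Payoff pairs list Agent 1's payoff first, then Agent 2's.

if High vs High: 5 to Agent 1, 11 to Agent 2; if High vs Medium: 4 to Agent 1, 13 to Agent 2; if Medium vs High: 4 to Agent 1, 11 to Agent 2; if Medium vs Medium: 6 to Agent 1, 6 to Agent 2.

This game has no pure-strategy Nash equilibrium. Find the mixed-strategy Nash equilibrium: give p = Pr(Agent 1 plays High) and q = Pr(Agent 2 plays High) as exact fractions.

p = 5/7, q = 2/3

Each player's mixing probability is pinned down by making the *other* player indifferent.
Agent 2 indifferent between High and Medium: p·11 + (1−p)·11 = p·13 + (1−p)·6 ⟹ 11 + 0p = 6 + 7p ⟹ p = 5/7.
Agent 1 indifferent between High and Medium: q·5 + (1−q)·4 = q·4 + (1−q)·6 ⟹ 4 + 1q = 6 + (-2)q ⟹ q = 2/3.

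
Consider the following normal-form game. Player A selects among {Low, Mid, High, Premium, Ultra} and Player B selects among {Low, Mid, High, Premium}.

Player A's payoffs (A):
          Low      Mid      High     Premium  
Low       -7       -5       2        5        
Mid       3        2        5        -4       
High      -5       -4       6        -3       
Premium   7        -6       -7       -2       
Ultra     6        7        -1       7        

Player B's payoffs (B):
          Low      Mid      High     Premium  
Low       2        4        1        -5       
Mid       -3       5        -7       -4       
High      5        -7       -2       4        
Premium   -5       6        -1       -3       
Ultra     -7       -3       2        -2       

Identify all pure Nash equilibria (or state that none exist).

Check mutual best responses: a cell is a NE iff neither player can gain by unilaterally deviating.
Player A's best responses — vs Low: Premium (payoff 7); vs Mid: Ultra (payoff 7); vs High: High (payoff 6); vs Premium: Ultra (payoff 7).
Player B's best responses — vs Low: Mid (payoff 4); vs Mid: Mid (payoff 5); vs High: Low (payoff 5); vs Premium: Mid (payoff 6); vs Ultra: High (payoff 2).
No cell has both players best-responding. For instance, Player A's best reply to Low is Premium, but against Premium Player B prefers Mid over Low.

There is no pure-strategy Nash equilibrium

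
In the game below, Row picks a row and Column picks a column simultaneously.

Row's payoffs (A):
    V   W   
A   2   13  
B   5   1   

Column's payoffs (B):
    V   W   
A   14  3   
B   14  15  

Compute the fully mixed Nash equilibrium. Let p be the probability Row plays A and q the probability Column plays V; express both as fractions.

p = 1/12, q = 4/5

Each player's mixing probability is pinned down by making the *other* player indifferent.
Column indifferent between V and W: p·14 + (1−p)·14 = p·3 + (1−p)·15 ⟹ 14 + 0p = 15 + (-12)p ⟹ p = 1/12.
Row indifferent between A and B: q·2 + (1−q)·13 = q·5 + (1−q)·1 ⟹ 13 + (-11)q = 1 + 4q ⟹ q = 4/5.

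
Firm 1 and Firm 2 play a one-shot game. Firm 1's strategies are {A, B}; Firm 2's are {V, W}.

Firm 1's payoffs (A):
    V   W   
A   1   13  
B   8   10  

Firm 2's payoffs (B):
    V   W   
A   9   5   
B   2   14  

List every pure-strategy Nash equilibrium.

No pure-strategy Nash equilibrium

Find each player's best response to every opponent strategy; NE are the intersections.
Firm 1's best responses — vs V: B (payoff 8); vs W: A (payoff 13).
Firm 2's best responses — vs A: V (payoff 9); vs B: W (payoff 14).
No cell has both players best-responding. For instance, Firm 1's best reply to W is A, but against A Firm 2 prefers V over W.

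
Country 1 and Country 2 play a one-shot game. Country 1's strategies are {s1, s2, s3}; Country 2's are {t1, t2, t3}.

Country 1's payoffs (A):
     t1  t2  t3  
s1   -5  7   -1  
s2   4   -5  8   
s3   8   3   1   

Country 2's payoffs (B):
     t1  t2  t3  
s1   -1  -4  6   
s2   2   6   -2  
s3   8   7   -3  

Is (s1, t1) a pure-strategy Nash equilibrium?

No

Holding Country 2 at t1: Country 1 gets -5 from s1 but could get 8 by switching to s3. Country 1 has a profitable deviation.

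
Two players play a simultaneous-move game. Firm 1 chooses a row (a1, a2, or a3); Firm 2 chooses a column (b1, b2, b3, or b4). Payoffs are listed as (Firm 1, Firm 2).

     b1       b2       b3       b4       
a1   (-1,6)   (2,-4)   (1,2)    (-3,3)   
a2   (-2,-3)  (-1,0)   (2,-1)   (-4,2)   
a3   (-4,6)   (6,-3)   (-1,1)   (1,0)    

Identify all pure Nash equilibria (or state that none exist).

(a1, b1)

Find each player's best response to every opponent strategy; NE are the intersections.
Firm 1's best responses — vs b1: a1 (payoff -1); vs b2: a3 (payoff 6); vs b3: a2 (payoff 2); vs b4: a3 (payoff 1).
Firm 2's best responses — vs a1: b1 (payoff 6); vs a2: b4 (payoff 2); vs a3: b1 (payoff 6).
The only mutual best response is (a1, b1); neither player gains by switching there.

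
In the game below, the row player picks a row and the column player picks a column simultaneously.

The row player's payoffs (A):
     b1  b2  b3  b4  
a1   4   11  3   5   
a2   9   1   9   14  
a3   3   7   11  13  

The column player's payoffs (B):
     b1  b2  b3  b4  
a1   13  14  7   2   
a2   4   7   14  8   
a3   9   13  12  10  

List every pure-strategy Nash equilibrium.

A profile is a Nash equilibrium when each player is best-responding to the other.
The row player's best responses — vs b1: a2 (payoff 9); vs b2: a1 (payoff 11); vs b3: a3 (payoff 11); vs b4: a2 (payoff 14).
The column player's best responses — vs a1: b2 (payoff 14); vs a2: b3 (payoff 14); vs a3: b2 (payoff 13).
The only mutual best response is (a1, b2); neither player gains by switching there.

(a1, b2)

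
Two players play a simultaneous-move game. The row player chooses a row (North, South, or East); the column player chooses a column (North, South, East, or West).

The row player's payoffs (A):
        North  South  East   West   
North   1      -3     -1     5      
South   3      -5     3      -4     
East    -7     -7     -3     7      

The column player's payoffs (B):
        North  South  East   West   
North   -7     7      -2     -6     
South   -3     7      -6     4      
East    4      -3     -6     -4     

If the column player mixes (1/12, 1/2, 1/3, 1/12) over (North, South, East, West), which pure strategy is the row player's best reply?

The row player's best reply maximizes expected payoff against the mix.
North: (1/12)·1 + (1/2)·(-3) + (1/3)·(-1) + (1/12)·5 = -4/3
South: (1/12)·3 + (1/2)·(-5) + (1/3)·3 + (1/12)·(-4) = -19/12
East: (1/12)·(-7) + (1/2)·(-7) + (1/3)·(-3) + (1/12)·7 = -9/2
Highest expected payoff is -4/3, from North.

North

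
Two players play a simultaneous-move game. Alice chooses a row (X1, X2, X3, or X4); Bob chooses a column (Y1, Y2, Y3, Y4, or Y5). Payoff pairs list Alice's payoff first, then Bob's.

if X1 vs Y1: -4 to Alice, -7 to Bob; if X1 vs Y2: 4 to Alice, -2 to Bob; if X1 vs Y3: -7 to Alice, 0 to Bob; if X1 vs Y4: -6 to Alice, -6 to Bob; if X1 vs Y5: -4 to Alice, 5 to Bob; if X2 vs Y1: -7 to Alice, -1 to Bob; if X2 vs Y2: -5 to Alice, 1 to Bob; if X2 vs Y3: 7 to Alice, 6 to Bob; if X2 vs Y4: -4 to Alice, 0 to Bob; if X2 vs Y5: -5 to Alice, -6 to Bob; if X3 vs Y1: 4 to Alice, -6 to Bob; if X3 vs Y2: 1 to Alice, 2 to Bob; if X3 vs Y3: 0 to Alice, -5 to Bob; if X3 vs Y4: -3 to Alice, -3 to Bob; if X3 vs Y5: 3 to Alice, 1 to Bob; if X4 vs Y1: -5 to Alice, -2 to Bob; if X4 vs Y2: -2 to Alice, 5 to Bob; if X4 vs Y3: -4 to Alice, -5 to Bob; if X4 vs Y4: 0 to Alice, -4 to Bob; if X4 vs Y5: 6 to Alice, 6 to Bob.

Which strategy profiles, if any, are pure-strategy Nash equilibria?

Check mutual best responses: a cell is a NE iff neither player can gain by unilaterally deviating.
Alice's best responses — vs Y1: X3 (payoff 4); vs Y2: X1 (payoff 4); vs Y3: X2 (payoff 7); vs Y4: X4 (payoff 0); vs Y5: X4 (payoff 6).
Bob's best responses — vs X1: Y5 (payoff 5); vs X2: Y3 (payoff 6); vs X3: Y2 (payoff 2); vs X4: Y5 (payoff 6).
Mutual best responses occur at (X2, Y3) and (X4, Y5); at each, neither player gains by switching.

(X2, Y3) and (X4, Y5)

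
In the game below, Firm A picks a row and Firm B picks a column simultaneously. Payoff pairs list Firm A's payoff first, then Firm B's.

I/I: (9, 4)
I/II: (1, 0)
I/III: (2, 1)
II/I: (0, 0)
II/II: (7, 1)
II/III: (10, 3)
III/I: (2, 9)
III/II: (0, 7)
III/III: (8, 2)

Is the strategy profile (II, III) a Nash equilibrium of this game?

Yes

Holding Firm B at III: Firm A gets 10 from II, versus 2 from I, 8 from III. No profitable deviation for Firm A.
Holding Firm A at II: Firm B gets 3 from III, versus 0 from I, 1 from II. No profitable deviation for Firm B either.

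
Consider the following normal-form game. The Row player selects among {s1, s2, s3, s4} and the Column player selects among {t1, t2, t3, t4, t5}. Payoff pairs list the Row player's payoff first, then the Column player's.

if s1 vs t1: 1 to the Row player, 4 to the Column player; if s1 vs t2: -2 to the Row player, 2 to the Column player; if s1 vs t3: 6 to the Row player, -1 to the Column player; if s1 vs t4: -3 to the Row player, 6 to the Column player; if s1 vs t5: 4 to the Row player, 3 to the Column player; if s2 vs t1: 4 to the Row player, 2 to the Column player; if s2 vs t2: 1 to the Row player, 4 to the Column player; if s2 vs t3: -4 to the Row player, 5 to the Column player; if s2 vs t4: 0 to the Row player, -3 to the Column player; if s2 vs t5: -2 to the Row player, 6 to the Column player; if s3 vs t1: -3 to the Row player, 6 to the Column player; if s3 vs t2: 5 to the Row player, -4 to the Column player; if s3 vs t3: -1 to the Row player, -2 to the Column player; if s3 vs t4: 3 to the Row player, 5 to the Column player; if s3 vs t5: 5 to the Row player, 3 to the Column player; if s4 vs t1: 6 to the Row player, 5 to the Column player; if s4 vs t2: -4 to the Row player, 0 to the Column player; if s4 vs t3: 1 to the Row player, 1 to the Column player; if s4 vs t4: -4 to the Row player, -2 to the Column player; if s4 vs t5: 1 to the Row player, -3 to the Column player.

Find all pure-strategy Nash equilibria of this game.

Check mutual best responses: a cell is a NE iff neither player can gain by unilaterally deviating.
The Row player's best responses — vs t1: s4 (payoff 6); vs t2: s3 (payoff 5); vs t3: s1 (payoff 6); vs t4: s3 (payoff 3); vs t5: s3 (payoff 5).
The Column player's best responses — vs s1: t4 (payoff 6); vs s2: t5 (payoff 6); vs s3: t1 (payoff 6); vs s4: t1 (payoff 5).
The only mutual best response is (s4, t1); neither player gains by switching there.

(s4, t1)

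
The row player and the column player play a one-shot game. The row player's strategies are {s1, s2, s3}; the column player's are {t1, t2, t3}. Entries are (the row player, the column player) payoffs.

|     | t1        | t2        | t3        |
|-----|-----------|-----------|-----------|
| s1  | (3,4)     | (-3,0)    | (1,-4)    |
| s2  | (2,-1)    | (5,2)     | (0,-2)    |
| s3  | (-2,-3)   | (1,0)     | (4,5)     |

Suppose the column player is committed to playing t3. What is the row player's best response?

s3

With the column player fixed at t3, the row player's payoffs are: s1 → 1, s2 → 0, s3 → 4.
The maximum is 4, achieved by s3.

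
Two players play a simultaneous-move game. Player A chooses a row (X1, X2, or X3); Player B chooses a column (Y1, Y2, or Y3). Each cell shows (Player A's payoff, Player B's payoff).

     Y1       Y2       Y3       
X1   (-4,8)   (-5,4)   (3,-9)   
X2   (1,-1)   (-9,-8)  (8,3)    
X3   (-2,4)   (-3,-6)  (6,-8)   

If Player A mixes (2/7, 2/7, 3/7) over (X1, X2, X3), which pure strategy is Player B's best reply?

Player B's best reply maximizes expected payoff against the mix.
Y1: (2/7)·8 + (2/7)·(-1) + (3/7)·4 = 26/7
Y2: (2/7)·4 + (2/7)·(-8) + (3/7)·(-6) = -26/7
Y3: (2/7)·(-9) + (2/7)·3 + (3/7)·(-8) = -36/7
Highest expected payoff is 26/7, from Y1.

Y1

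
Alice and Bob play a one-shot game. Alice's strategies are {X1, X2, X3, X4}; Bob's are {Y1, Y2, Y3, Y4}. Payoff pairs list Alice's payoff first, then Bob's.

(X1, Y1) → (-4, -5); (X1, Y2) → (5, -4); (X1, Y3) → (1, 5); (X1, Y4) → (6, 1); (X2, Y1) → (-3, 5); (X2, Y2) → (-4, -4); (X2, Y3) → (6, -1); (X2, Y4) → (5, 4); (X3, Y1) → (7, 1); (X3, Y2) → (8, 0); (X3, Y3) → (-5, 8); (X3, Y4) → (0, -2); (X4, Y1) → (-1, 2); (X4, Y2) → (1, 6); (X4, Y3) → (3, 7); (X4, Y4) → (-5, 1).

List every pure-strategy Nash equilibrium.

There is no pure-strategy Nash equilibrium

A profile is a Nash equilibrium when each player is best-responding to the other.
Alice's best responses — vs Y1: X3 (payoff 7); vs Y2: X3 (payoff 8); vs Y3: X2 (payoff 6); vs Y4: X1 (payoff 6).
Bob's best responses — vs X1: Y3 (payoff 5); vs X2: Y1 (payoff 5); vs X3: Y3 (payoff 8); vs X4: Y3 (payoff 7).
No cell has both players best-responding. For instance, Alice's best reply to Y3 is X2, but against X2 Bob prefers Y1 over Y3.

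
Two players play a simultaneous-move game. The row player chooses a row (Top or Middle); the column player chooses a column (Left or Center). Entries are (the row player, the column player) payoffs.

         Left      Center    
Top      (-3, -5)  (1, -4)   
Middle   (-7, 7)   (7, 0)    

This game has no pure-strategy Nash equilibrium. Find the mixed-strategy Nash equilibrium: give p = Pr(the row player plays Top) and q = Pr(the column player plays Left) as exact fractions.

p = 7/8, q = 3/5

Each player's mixing probability is pinned down by making the *other* player indifferent.
The column player indifferent between Left and Center: p·(-5) + (1−p)·7 = p·(-4) + (1−p)·0 ⟹ 7 + (-12)p = 0 + (-4)p ⟹ p = 7/8.
The row player indifferent between Top and Middle: q·(-3) + (1−q)·1 = q·(-7) + (1−q)·7 ⟹ 1 + (-4)q = 7 + (-14)q ⟹ q = 3/5.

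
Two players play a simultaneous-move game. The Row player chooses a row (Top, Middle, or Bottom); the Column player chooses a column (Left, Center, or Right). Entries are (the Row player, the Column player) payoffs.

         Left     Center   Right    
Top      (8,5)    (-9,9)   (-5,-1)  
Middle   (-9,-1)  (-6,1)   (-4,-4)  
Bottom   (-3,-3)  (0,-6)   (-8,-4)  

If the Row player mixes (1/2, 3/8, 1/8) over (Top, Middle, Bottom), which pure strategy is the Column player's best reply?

Center

Compute the Column player's expected payoff from each pure strategy against the given mix.
Left: (1/2)·5 + (3/8)·(-1) + (1/8)·(-3) = 7/4
Center: (1/2)·9 + (3/8)·1 + (1/8)·(-6) = 33/8
Right: (1/2)·(-1) + (3/8)·(-4) + (1/8)·(-4) = -5/2
Highest expected payoff is 33/8, from Center.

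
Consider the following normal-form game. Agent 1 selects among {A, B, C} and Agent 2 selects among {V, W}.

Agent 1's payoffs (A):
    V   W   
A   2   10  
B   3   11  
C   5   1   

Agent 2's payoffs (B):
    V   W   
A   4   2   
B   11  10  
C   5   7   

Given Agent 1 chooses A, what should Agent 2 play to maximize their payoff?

With Agent 1 fixed at A, Agent 2's payoffs are: V → 4, W → 2.
The maximum is 4, achieved by V.

V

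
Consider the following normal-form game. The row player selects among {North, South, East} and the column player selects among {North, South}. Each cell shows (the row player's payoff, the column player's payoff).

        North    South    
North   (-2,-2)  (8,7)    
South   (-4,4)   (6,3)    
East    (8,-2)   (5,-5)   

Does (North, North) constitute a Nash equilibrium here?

No

Holding the column player at North: the row player gets -2 from North but could get 8 by switching to East. The row player has a profitable deviation.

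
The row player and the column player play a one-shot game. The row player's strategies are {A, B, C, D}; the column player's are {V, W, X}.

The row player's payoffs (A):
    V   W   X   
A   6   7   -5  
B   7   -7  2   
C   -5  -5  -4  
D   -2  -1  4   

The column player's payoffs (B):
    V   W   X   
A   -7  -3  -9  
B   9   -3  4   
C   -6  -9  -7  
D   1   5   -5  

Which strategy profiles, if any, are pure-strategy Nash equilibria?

(A, W) and (B, V)

A profile is a Nash equilibrium when each player is best-responding to the other.
The row player's best responses — vs V: B (payoff 7); vs W: A (payoff 7); vs X: D (payoff 4).
The column player's best responses — vs A: W (payoff -3); vs B: V (payoff 9); vs C: V (payoff -6); vs D: W (payoff 5).
Mutual best responses occur at (A, W) and (B, V); at each, neither player gains by switching.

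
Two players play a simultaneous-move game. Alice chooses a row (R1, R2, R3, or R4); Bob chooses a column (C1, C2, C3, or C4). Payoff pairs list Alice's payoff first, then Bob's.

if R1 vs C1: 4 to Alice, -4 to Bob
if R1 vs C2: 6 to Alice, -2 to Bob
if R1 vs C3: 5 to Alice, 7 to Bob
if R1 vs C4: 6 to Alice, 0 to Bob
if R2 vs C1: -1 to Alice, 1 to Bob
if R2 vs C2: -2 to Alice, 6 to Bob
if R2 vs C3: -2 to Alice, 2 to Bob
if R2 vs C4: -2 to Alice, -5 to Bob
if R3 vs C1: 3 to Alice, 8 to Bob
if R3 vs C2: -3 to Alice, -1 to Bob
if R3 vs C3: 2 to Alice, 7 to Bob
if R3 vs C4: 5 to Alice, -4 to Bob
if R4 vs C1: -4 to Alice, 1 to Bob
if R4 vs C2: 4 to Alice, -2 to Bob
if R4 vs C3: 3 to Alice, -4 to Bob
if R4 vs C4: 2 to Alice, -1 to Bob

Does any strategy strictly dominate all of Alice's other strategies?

Check whether one of Alice's strategies beats all alternatives regardless of what the opponent does.
R1 strictly dominates: vs C1: 4 > each of {-1, 3, -4}; vs C2: 6 > each of {-2, -3, 4}; vs C3: 5 > each of {-2, 2, 3}; vs C4: 6 > each of {-2, 5, 2}.

R1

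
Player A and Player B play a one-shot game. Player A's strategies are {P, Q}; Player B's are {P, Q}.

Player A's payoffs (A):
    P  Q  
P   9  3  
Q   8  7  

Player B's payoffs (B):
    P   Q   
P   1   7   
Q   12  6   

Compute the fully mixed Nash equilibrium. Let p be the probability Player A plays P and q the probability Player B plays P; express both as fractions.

p = 1/2, q = 4/5

In a mixed NE each player is indifferent between their pure strategies, so the opponent's mix sets the indifference.
Player B indifferent between P and Q: p·1 + (1−p)·12 = p·7 + (1−p)·6 ⟹ 12 + (-11)p = 6 + 1p ⟹ p = 1/2.
Player A indifferent between P and Q: q·9 + (1−q)·3 = q·8 + (1−q)·7 ⟹ 3 + 6q = 7 + 1q ⟹ q = 4/5.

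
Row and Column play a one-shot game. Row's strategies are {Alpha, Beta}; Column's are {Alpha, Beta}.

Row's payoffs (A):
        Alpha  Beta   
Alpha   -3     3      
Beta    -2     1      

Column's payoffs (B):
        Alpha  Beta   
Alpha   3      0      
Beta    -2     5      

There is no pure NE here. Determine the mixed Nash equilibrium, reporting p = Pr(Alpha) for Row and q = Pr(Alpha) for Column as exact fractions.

Each player's mixing probability is pinned down by making the *other* player indifferent.
Column indifferent between Alpha and Beta: p·3 + (1−p)·(-2) = p·0 + (1−p)·5 ⟹ (-2) + 5p = 5 + (-5)p ⟹ p = 7/10.
Row indifferent between Alpha and Beta: q·(-3) + (1−q)·3 = q·(-2) + (1−q)·1 ⟹ 3 + (-6)q = 1 + (-3)q ⟹ q = 2/3.

p = 7/10, q = 2/3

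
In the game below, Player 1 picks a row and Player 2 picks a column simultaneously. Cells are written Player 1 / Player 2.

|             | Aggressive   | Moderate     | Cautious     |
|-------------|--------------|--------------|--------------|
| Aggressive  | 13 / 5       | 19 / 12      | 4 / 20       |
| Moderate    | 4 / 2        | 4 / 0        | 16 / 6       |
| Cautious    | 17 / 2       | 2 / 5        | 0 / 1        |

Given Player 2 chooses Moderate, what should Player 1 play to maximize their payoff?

Aggressive

With Player 2 fixed at Moderate, Player 1's payoffs are: Aggressive → 19, Moderate → 4, Cautious → 2.
The maximum is 19, achieved by Aggressive.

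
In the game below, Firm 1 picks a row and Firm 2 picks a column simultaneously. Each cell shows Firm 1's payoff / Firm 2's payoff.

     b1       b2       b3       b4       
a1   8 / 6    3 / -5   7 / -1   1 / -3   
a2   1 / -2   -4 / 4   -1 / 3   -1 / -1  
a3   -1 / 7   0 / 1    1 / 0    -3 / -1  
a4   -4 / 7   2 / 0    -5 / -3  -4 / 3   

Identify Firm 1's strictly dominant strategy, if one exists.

a1

A strategy is strictly dominant if it gives Firm 1 a strictly higher payoff than every other strategy, against every choice by the opponent.
a1 strictly dominates: vs b1: 8 > each of {1, -1, -4}; vs b2: 3 > each of {-4, 0, 2}; vs b3: 7 > each of {-1, 1, -5}; vs b4: 1 > each of {-1, -3, -4}.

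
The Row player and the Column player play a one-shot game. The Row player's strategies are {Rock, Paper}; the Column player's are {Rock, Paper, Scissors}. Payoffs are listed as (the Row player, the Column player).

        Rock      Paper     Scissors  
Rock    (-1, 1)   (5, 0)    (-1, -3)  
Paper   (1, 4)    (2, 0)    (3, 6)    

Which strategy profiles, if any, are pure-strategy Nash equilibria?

A profile is a Nash equilibrium when each player is best-responding to the other.
The Row player's best responses — vs Rock: Paper (payoff 1); vs Paper: Rock (payoff 5); vs Scissors: Paper (payoff 3).
The Column player's best responses — vs Rock: Rock (payoff 1); vs Paper: Scissors (payoff 6).
The only mutual best response is (Paper, Scissors); neither player gains by switching there.

(Paper, Scissors)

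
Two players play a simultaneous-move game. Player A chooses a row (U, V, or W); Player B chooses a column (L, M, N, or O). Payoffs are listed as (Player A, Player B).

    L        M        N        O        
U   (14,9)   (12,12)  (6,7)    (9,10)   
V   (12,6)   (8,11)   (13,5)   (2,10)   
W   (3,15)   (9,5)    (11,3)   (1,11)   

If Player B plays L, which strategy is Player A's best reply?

U

With Player B fixed at L, Player A's payoffs are: U → 14, V → 12, W → 3.
The maximum is 14, achieved by U.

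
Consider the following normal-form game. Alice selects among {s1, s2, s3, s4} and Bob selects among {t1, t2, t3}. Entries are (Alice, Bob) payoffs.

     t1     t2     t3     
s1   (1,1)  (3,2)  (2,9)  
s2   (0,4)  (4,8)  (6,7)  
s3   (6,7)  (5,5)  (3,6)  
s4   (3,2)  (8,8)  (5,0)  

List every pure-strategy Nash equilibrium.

(s3, t1) and (s4, t2)

Find each player's best response to every opponent strategy; NE are the intersections.
Alice's best responses — vs t1: s3 (payoff 6); vs t2: s4 (payoff 8); vs t3: s2 (payoff 6).
Bob's best responses — vs s1: t3 (payoff 9); vs s2: t2 (payoff 8); vs s3: t1 (payoff 7); vs s4: t2 (payoff 8).
Mutual best responses occur at (s3, t1) and (s4, t2); at each, neither player gains by switching.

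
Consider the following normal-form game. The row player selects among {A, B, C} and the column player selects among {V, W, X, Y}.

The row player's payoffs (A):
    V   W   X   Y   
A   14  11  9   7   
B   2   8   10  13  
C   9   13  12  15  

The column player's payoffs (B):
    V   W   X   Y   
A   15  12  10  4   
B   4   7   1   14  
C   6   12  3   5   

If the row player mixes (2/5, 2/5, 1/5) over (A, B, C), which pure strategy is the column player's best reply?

The column player's best reply maximizes expected payoff against the mix.
V: (2/5)·15 + (2/5)·4 + (1/5)·6 = 44/5
W: (2/5)·12 + (2/5)·7 + (1/5)·12 = 10
X: (2/5)·10 + (2/5)·1 + (1/5)·3 = 5
Y: (2/5)·4 + (2/5)·14 + (1/5)·5 = 41/5
Highest expected payoff is 10, from W.

W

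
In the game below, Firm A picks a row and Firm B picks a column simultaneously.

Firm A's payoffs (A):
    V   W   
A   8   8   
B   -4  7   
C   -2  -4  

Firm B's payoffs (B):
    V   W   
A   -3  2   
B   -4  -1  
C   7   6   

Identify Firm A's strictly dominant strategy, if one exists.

A

A strategy is strictly dominant if it gives Firm A a strictly higher payoff than every other strategy, against every choice by the opponent.
A strictly dominates: vs V: 8 > each of {-4, -2}; vs W: 8 > each of {7, -4}.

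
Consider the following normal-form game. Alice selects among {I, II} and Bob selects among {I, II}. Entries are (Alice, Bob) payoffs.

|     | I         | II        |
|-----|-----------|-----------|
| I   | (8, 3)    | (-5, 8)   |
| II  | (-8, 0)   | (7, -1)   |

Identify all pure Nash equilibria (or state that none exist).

Check mutual best responses: a cell is a NE iff neither player can gain by unilaterally deviating.
Alice's best responses — vs I: I (payoff 8); vs II: II (payoff 7).
Bob's best responses — vs I: II (payoff 8); vs II: I (payoff 0).
No cell has both players best-responding. For instance, Alice's best reply to I is I, but against I Bob prefers II over I.

There is no pure-strategy Nash equilibrium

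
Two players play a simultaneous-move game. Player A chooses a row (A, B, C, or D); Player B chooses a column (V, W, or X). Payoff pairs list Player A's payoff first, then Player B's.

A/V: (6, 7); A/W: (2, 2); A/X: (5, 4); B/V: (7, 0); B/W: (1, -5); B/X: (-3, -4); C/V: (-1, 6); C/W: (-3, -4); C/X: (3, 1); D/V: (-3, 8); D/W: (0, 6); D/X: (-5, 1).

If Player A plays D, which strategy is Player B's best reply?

With Player A fixed at D, Player B's payoffs are: V → 8, W → 6, X → 1.
The maximum is 8, achieved by V.

V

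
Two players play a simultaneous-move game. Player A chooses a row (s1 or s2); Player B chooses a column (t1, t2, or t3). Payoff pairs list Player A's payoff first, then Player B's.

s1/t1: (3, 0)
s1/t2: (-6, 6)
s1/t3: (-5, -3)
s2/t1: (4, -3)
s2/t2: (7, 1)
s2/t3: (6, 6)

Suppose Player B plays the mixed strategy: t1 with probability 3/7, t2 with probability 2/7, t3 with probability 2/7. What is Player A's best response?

Compute Player A's expected payoff from each pure strategy against the given mix.
s1: (3/7)·3 + (2/7)·(-6) + (2/7)·(-5) = -13/7
s2: (3/7)·4 + (2/7)·7 + (2/7)·6 = 38/7
Highest expected payoff is 38/7, from s2.

s2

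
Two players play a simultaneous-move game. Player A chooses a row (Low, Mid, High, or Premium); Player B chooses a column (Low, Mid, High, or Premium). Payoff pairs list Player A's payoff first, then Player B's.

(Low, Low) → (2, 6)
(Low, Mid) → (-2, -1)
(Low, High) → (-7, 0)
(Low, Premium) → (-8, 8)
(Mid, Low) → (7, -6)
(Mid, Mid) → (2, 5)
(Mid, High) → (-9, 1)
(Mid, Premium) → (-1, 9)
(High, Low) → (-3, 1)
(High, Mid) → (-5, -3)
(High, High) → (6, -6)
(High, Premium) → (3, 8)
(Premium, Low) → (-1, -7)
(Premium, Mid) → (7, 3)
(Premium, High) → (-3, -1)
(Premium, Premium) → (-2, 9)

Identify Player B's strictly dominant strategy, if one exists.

Premium

A strategy is strictly dominant if it gives Player B a strictly higher payoff than every other strategy, against every choice by the opponent.
Premium strictly dominates: vs Low: 8 > each of {6, -1, 0}; vs Mid: 9 > each of {-6, 5, 1}; vs High: 8 > each of {1, -3, -6}; vs Premium: 9 > each of {-7, 3, -1}.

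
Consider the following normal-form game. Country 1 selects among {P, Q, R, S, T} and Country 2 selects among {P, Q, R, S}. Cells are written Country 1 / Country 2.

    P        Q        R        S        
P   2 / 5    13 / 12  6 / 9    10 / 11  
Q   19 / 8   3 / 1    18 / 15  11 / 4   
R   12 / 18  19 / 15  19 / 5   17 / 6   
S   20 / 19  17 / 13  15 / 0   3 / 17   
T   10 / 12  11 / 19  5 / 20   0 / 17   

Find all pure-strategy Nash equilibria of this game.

(S, P)

A profile is a Nash equilibrium when each player is best-responding to the other.
Country 1's best responses — vs P: S (payoff 20); vs Q: R (payoff 19); vs R: R (payoff 19); vs S: R (payoff 17).
Country 2's best responses — vs P: Q (payoff 12); vs Q: R (payoff 15); vs R: P (payoff 18); vs S: P (payoff 19); vs T: R (payoff 20).
The only mutual best response is (S, P); neither player gains by switching there.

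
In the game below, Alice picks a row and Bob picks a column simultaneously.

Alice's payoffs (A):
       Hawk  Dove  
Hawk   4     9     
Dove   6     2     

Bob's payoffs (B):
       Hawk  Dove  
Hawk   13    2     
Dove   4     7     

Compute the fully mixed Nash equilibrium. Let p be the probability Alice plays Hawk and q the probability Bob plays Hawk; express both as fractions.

Each player's mixing probability is pinned down by making the *other* player indifferent.
Bob indifferent between Hawk and Dove: p·13 + (1−p)·4 = p·2 + (1−p)·7 ⟹ 4 + 9p = 7 + (-5)p ⟹ p = 3/14.
Alice indifferent between Hawk and Dove: q·4 + (1−q)·9 = q·6 + (1−q)·2 ⟹ 9 + (-5)q = 2 + 4q ⟹ q = 7/9.

p = 3/14, q = 7/9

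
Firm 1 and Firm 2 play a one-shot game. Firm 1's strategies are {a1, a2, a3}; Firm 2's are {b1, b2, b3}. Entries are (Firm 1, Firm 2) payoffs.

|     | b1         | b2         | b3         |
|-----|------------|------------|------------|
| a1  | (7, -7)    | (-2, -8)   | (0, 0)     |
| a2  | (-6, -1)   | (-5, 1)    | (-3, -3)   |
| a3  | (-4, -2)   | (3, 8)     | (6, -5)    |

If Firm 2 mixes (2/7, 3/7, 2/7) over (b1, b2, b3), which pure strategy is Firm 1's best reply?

a3

Firm 1's best reply maximizes expected payoff against the mix.
a1: (2/7)·7 + (3/7)·(-2) + (2/7)·0 = 8/7
a2: (2/7)·(-6) + (3/7)·(-5) + (2/7)·(-3) = -33/7
a3: (2/7)·(-4) + (3/7)·3 + (2/7)·6 = 13/7
Highest expected payoff is 13/7, from a3.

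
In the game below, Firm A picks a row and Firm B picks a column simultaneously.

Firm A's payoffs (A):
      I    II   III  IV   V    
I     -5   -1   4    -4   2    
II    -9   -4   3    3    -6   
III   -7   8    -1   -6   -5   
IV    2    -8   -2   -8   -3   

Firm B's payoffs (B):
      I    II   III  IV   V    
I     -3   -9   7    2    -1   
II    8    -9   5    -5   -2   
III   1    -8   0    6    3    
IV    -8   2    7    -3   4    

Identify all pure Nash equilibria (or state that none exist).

(I, III)

Check mutual best responses: a cell is a NE iff neither player can gain by unilaterally deviating.
Firm A's best responses — vs I: IV (payoff 2); vs II: III (payoff 8); vs III: I (payoff 4); vs IV: II (payoff 3); vs V: I (payoff 2).
Firm B's best responses — vs I: III (payoff 7); vs II: I (payoff 8); vs III: IV (payoff 6); vs IV: III (payoff 7).
The only mutual best response is (I, III); neither player gains by switching there.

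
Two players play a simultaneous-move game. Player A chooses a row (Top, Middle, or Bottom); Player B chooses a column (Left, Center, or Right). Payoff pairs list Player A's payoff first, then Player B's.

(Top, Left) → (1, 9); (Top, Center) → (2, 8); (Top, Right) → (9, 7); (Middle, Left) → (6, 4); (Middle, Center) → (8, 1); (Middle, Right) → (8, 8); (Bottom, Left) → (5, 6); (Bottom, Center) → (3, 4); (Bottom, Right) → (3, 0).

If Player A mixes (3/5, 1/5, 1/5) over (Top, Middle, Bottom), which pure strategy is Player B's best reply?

Player B's best reply maximizes expected payoff against the mix.
Left: (3/5)·9 + (1/5)·4 + (1/5)·6 = 37/5
Center: (3/5)·8 + (1/5)·1 + (1/5)·4 = 29/5
Right: (3/5)·7 + (1/5)·8 + (1/5)·0 = 29/5
Highest expected payoff is 37/5, from Left.

Left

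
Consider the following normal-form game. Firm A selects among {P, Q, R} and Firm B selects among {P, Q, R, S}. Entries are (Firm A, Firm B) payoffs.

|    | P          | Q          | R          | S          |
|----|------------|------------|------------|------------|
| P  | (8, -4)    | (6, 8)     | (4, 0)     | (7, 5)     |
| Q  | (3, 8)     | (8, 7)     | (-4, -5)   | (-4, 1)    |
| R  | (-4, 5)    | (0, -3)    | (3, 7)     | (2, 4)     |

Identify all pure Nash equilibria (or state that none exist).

No pure-strategy Nash equilibrium

Check mutual best responses: a cell is a NE iff neither player can gain by unilaterally deviating.
Firm A's best responses — vs P: P (payoff 8); vs Q: Q (payoff 8); vs R: P (payoff 4); vs S: P (payoff 7).
Firm B's best responses — vs P: Q (payoff 8); vs Q: P (payoff 8); vs R: R (payoff 7).
No cell has both players best-responding. For instance, Firm A's best reply to Q is Q, but against Q Firm B prefers P over Q.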